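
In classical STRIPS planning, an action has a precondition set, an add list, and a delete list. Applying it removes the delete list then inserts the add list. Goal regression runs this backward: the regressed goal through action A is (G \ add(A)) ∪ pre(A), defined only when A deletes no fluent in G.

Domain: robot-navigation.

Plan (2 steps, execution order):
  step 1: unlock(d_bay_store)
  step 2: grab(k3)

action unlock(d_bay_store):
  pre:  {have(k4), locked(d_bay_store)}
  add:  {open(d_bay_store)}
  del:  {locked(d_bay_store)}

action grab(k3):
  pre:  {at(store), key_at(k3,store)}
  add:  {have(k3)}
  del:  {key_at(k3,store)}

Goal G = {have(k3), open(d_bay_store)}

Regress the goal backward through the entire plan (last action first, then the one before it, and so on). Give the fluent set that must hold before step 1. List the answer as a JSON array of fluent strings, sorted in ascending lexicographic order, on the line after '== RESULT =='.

Work backward from the goal:
  through step 2 (grab(k3)): drop {have(k3)}, keep {open(d_bay_store)}, require {at(store), key_at(k3,store)}
    → {at(store), key_at(k3,store), open(d_bay_store)}
  through step 1 (unlock(d_bay_store)): drop {open(d_bay_store)}, keep {at(store), key_at(k3,store)}, require {have(k4), locked(d_bay_store)}
    → {at(store), have(k4), key_at(k3,store), locked(d_bay_store)}

== RESULT ==
["at(store)", "have(k4)", "key_at(k3,store)", "locked(d_bay_store)"]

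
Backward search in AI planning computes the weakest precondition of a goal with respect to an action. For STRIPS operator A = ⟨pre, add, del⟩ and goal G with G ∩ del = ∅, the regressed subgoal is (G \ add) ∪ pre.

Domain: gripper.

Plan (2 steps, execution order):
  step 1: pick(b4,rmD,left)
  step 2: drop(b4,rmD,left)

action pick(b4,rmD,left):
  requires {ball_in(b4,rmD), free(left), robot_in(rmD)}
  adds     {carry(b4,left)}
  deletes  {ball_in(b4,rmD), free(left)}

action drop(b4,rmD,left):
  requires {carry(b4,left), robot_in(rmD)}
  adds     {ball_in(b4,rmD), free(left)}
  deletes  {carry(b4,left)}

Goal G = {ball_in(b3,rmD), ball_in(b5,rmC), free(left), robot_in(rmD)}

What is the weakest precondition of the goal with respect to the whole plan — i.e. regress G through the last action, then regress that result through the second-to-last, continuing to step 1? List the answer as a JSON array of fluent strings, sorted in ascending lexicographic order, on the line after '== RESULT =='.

Regress step by step:
  through step 2 (drop(b4,rmD,left)): drop {free(left)}, keep {ball_in(b3,rmD), ball_in(b5,rmC), robot_in(rmD)}, require {carry(b4,left), robot_in(rmD)}
    → {ball_in(b3,rmD), ball_in(b5,rmC), carry(b4,left), robot_in(rmD)}
  through step 1 (pick(b4,rmD,left)): drop {carry(b4,left)}, keep {ball_in(b3,rmD), ball_in(b5,rmC), robot_in(rmD)}, require {ball_in(b4,rmD), free(left), robot_in(rmD)}
    → {ball_in(b3,rmD), ball_in(b4,rmD), ball_in(b5,rmC), free(left), robot_in(rmD)}

== RESULT ==
["ball_in(b3,rmD)", "ball_in(b4,rmD)", "ball_in(b5,rmC)", "free(left)", "robot_in(rmD)"]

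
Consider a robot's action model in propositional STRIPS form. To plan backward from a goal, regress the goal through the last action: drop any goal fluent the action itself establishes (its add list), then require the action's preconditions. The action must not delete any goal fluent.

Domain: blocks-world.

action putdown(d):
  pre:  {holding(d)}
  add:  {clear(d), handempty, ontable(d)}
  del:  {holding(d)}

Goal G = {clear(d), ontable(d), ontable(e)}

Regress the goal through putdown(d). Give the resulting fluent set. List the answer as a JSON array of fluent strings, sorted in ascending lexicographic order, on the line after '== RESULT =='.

Compute (G \ add) ∪ pre:
  G ∩ del = {}  (empty — regression defined)
  G \ add = {clear(d), ontable(d), ontable(e)} \ {clear(d), handempty, ontable(d)} = {ontable(e)}
  ∪ pre   = {ontable(e)} ∪ {holding(d)}
          = {holding(d), ontable(e)}

== RESULT ==
["holding(d)", "ontable(e)"]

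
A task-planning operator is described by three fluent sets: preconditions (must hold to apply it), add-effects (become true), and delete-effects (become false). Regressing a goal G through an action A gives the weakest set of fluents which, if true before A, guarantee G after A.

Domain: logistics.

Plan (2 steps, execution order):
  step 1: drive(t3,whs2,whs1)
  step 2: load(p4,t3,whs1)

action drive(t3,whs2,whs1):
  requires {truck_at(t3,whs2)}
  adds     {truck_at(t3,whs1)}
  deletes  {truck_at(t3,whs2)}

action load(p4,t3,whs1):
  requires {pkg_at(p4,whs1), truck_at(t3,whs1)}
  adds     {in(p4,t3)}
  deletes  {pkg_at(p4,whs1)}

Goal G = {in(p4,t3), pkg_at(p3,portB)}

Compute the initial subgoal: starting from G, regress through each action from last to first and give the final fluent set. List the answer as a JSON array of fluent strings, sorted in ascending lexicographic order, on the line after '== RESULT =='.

Regress step by step:
  through step 2 (load(p4,t3,whs1)): drop {in(p4,t3)}, keep {pkg_at(p3,portB)}, require {pkg_at(p4,whs1), truck_at(t3,whs1)}
    → {pkg_at(p3,portB), pkg_at(p4,whs1), truck_at(t3,whs1)}
  through step 1 (drive(t3,whs2,whs1)): drop {truck_at(t3,whs1)}, keep {pkg_at(p3,portB), pkg_at(p4,whs1)}, require {truck_at(t3,whs2)}
    → {pkg_at(p3,portB), pkg_at(p4,whs1), truck_at(t3,whs2)}

== RESULT ==
["pkg_at(p3,portB)", "pkg_at(p4,whs1)", "truck_at(t3,whs2)"]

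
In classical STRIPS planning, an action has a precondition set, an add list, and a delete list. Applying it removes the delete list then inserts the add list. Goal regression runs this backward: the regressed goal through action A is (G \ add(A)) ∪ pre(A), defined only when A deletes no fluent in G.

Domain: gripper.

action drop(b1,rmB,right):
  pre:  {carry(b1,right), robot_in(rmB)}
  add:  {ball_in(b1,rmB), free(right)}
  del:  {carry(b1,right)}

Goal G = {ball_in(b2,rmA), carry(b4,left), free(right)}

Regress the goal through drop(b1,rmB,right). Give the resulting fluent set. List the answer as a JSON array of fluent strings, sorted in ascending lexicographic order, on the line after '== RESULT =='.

Regress:
  G ∩ del = {}  (empty — regression defined)
  G \ add = {ball_in(b2,rmA), carry(b4,left), free(right)} \ {ball_in(b1,rmB), free(right)} = {ball_in(b2,rmA), carry(b4,left)}
  ∪ pre   = {ball_in(b2,rmA), carry(b4,left)} ∪ {carry(b1,right), robot_in(rmB)}
          = {ball_in(b2,rmA), carry(b1,right), carry(b4,left), robot_in(rmB)}

== RESULT ==
["ball_in(b2,rmA)", "carry(b1,right)", "carry(b4,left)", "robot_in(rmB)"]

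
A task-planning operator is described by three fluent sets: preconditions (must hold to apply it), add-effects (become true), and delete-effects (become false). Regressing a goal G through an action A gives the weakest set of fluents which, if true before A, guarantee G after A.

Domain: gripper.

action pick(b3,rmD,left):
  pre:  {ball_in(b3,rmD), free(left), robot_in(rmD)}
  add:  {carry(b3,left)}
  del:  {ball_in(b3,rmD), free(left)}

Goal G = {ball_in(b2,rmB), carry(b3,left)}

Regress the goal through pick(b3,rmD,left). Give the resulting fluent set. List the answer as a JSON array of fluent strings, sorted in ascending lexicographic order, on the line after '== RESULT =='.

Regress:
  G ∩ del = {}  (empty — regression defined)
  G \ add = {ball_in(b2,rmB), carry(b3,left)} \ {carry(b3,left)} = {ball_in(b2,rmB)}
  ∪ pre   = {ball_in(b2,rmB)} ∪ {ball_in(b3,rmD), free(left), robot_in(rmD)}
          = {ball_in(b2,rmB), ball_in(b3,rmD), free(left), robot_in(rmD)}

== RESULT ==
["ball_in(b2,rmB)", "ball_in(b3,rmD)", "free(left)", "robot_in(rmD)"]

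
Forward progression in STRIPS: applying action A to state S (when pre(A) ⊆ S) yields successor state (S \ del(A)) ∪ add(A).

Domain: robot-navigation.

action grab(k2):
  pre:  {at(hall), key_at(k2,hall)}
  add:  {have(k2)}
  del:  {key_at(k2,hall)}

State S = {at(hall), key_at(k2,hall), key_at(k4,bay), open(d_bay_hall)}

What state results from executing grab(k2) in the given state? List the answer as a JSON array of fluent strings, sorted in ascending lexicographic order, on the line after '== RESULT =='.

Compute (S \ del) ∪ add:
  pre ⊆ S: {at(hall), key_at(k2,hall)} ⊆ S  — applicable
  S \ del = {at(hall), key_at(k4,bay), open(d_bay_hall)}
  ∪ add   = {at(hall), have(k2), key_at(k4,bay), open(d_bay_hall)}

== RESULT ==
["at(hall)", "have(k2)", "key_at(k4,bay)", "open(d_bay_hall)"]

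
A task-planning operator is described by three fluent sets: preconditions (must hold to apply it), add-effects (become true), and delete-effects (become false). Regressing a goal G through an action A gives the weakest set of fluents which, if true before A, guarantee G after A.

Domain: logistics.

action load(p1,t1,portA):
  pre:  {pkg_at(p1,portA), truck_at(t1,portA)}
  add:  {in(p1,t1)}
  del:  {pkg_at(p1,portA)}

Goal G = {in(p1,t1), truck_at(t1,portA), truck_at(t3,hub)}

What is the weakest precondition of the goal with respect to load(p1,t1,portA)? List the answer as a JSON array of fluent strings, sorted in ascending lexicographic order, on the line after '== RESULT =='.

Regress:
  G ∩ del = {}  (empty — regression defined)
  G \ add = {in(p1,t1), truck_at(t1,portA), truck_at(t3,hub)} \ {in(p1,t1)} = {truck_at(t1,portA), truck_at(t3,hub)}
  ∪ pre   = {truck_at(t1,portA), truck_at(t3,hub)} ∪ {pkg_at(p1,portA), truck_at(t1,portA)}
          = {pkg_at(p1,portA), truck_at(t1,portA), truck_at(t3,hub)}

== RESULT ==
["pkg_at(p1,portA)", "truck_at(t1,portA)", "truck_at(t3,hub)"]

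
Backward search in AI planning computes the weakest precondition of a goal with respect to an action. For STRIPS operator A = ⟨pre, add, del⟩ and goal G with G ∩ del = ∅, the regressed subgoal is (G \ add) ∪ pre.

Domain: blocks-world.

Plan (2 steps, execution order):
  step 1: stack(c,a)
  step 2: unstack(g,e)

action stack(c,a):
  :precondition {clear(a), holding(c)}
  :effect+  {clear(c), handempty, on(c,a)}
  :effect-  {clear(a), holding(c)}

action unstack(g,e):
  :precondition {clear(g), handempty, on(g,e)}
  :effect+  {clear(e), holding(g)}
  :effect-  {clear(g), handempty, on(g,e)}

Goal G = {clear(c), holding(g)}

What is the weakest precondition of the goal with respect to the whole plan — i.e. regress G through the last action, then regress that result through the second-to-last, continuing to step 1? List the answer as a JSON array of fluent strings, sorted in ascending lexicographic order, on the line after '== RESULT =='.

Regress step by step:
  through step 2 (unstack(g,e)): drop {holding(g)}, keep {clear(c)}, require {clear(g), handempty, on(g,e)}
    → {clear(c), clear(g), handempty, on(g,e)}
  through step 1 (stack(c,a)): drop {clear(c), handempty}, keep {clear(g), on(g,e)}, require {clear(a), holding(c)}
    → {clear(a), clear(g), holding(c), on(g,e)}

== RESULT ==
["clear(a)", "clear(g)", "holding(c)", "on(g,e)"]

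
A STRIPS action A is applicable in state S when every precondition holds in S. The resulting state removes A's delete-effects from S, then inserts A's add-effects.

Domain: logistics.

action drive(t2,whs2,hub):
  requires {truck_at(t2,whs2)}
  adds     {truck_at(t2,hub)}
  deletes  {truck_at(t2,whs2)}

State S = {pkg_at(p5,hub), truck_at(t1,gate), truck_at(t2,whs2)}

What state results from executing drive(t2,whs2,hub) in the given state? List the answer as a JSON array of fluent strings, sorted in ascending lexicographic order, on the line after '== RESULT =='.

Progress:
  pre ⊆ S: {truck_at(t2,whs2)} ⊆ S  — applicable
  S \ del = {pkg_at(p5,hub), truck_at(t1,gate)}
  ∪ add   = {pkg_at(p5,hub), truck_at(t1,gate), truck_at(t2,hub)}

== RESULT ==
["pkg_at(p5,hub)", "truck_at(t1,gate)", "truck_at(t2,hub)"]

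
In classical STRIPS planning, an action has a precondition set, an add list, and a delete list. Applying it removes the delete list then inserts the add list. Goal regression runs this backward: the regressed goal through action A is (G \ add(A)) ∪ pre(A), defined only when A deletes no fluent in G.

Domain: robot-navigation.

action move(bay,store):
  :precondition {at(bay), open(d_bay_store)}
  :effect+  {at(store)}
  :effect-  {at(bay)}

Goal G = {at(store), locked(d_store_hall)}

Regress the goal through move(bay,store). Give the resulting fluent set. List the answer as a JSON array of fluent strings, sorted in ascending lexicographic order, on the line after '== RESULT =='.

Compute (G \ add) ∪ pre:
  G ∩ del = {}  (empty — regression defined)
  G \ add = {at(store), locked(d_store_hall)} \ {at(store)} = {locked(d_store_hall)}
  ∪ pre   = {locked(d_store_hall)} ∪ {at(bay), open(d_bay_store)}
          = {at(bay), locked(d_store_hall), open(d_bay_store)}

== RESULT ==
["at(bay)", "locked(d_store_hall)", "open(d_bay_store)"]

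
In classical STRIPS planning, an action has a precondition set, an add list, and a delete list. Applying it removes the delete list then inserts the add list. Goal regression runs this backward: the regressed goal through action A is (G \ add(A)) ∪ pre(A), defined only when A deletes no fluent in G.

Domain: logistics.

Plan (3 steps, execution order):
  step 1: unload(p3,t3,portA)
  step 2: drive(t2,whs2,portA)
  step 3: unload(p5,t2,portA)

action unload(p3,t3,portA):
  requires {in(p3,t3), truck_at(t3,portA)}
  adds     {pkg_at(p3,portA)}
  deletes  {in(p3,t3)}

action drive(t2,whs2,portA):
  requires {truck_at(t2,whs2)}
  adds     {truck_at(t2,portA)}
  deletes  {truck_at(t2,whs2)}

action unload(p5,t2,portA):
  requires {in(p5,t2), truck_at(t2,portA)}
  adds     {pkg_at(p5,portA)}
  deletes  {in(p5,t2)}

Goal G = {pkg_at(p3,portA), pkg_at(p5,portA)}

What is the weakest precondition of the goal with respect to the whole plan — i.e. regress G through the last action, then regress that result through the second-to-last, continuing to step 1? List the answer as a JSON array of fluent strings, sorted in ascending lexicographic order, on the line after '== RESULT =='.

Work backward from the goal:
  through step 3 (unload(p5,t2,portA)): drop {pkg_at(p5,portA)}, keep {pkg_at(p3,portA)}, require {in(p5,t2), truck_at(t2,portA)}
    → {in(p5,t2), pkg_at(p3,portA), truck_at(t2,portA)}
  through step 2 (drive(t2,whs2,portA)): drop {truck_at(t2,portA)}, keep {in(p5,t2), pkg_at(p3,portA)}, require {truck_at(t2,whs2)}
    → {in(p5,t2), pkg_at(p3,portA), truck_at(t2,whs2)}
  through step 1 (unload(p3,t3,portA)): drop {pkg_at(p3,portA)}, keep {in(p5,t2), truck_at(t2,whs2)}, require {in(p3,t3), truck_at(t3,portA)}
    → {in(p3,t3), in(p5,t2), truck_at(t2,whs2), truck_at(t3,portA)}

== RESULT ==
["in(p3,t3)", "in(p5,t2)", "truck_at(t2,whs2)", "truck_at(t3,portA)"]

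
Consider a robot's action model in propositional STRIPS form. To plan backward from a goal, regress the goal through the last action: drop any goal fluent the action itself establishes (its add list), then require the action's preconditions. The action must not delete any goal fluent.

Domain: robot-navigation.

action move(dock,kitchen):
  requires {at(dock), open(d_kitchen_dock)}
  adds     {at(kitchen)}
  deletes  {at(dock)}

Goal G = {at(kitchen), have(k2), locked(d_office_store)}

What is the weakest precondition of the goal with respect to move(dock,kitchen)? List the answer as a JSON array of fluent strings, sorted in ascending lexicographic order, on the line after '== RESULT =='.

Regress:
  G ∩ del = {}  (empty — regression defined)
  G \ add = {at(kitchen), have(k2), locked(d_office_store)} \ {at(kitchen)} = {have(k2), locked(d_office_store)}
  ∪ pre   = {have(k2), locked(d_office_store)} ∪ {at(dock), open(d_kitchen_dock)}
          = {at(dock), have(k2), locked(d_office_store), open(d_kitchen_dock)}

== RESULT ==
["at(dock)", "have(k2)", "locked(d_office_store)", "open(d_kitchen_dock)"]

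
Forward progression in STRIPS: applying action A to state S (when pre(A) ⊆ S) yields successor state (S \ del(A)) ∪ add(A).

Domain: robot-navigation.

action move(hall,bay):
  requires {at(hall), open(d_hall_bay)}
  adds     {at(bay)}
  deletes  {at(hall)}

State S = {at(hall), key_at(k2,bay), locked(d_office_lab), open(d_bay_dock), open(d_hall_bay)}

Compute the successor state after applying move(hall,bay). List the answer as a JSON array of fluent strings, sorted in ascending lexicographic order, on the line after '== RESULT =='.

Progress:
  pre ⊆ S: {at(hall), open(d_hall_bay)} ⊆ S  — applicable
  S \ del = {key_at(k2,bay), locked(d_office_lab), open(d_bay_dock), open(d_hall_bay)}
  ∪ add   = {at(bay), key_at(k2,bay), locked(d_office_lab), open(d_bay_dock), open(d_hall_bay)}

== RESULT ==
["at(bay)", "key_at(k2,bay)", "locked(d_office_lab)", "open(d_bay_dock)", "open(d_hall_bay)"]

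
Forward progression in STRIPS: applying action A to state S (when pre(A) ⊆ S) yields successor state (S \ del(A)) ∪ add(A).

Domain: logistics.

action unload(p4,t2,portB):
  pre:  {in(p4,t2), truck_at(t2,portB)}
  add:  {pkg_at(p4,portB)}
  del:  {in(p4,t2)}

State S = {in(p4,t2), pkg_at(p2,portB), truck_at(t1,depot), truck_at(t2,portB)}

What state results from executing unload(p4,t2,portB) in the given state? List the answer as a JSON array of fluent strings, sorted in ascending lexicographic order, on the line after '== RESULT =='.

Progress:
  pre ⊆ S: {in(p4,t2), truck_at(t2,portB)} ⊆ S  — applicable
  S \ del = {pkg_at(p2,portB), truck_at(t1,depot), truck_at(t2,portB)}
  ∪ add   = {pkg_at(p2,portB), pkg_at(p4,portB), truck_at(t1,depot), truck_at(t2,portB)}

== RESULT ==
["pkg_at(p2,portB)", "pkg_at(p4,portB)", "truck_at(t1,depot)", "truck_at(t2,portB)"]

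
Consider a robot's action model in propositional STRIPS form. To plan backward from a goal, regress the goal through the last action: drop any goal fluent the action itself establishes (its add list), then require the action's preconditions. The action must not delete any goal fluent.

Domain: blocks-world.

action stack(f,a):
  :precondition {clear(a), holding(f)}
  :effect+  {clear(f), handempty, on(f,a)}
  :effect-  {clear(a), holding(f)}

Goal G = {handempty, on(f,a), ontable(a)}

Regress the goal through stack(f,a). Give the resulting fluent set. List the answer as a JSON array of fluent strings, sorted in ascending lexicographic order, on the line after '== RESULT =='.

Regress:
  G ∩ del = {}  (empty — regression defined)
  G \ add = {handempty, on(f,a), ontable(a)} \ {clear(f), handempty, on(f,a)} = {ontable(a)}
  ∪ pre   = {ontable(a)} ∪ {clear(a), holding(f)}
          = {clear(a), holding(f), ontable(a)}

== RESULT ==
["clear(a)", "holding(f)", "ontable(a)"]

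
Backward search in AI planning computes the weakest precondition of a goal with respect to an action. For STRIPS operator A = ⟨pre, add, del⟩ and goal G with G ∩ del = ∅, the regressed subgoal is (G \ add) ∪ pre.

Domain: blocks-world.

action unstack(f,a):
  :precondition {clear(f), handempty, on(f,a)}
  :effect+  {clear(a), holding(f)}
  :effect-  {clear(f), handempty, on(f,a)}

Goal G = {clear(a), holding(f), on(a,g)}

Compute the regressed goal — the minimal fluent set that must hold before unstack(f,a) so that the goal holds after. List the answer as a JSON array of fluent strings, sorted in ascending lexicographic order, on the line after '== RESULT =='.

Regress:
  G ∩ del = {}  (empty — regression defined)
  G \ add = {clear(a), holding(f), on(a,g)} \ {clear(a), holding(f)} = {on(a,g)}
  ∪ pre   = {on(a,g)} ∪ {clear(f), handempty, on(f,a)}
          = {clear(f), handempty, on(a,g), on(f,a)}

== RESULT ==
["clear(f)", "handempty", "on(a,g)", "on(f,a)"]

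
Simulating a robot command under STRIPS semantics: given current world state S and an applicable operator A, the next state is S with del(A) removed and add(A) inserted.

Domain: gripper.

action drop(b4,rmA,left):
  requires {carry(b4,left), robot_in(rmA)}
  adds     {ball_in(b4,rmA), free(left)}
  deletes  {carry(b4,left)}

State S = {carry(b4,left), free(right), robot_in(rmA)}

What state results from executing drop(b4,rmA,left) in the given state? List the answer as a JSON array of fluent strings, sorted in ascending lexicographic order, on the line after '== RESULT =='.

Compute (S \ del) ∪ add:
  pre ⊆ S: {carry(b4,left), robot_in(rmA)} ⊆ S  — applicable
  S \ del = {free(right), robot_in(rmA)}
  ∪ add   = {ball_in(b4,rmA), free(left), free(right), robot_in(rmA)}

== RESULT ==
["ball_in(b4,rmA)", "free(left)", "free(right)", "robot_in(rmA)"]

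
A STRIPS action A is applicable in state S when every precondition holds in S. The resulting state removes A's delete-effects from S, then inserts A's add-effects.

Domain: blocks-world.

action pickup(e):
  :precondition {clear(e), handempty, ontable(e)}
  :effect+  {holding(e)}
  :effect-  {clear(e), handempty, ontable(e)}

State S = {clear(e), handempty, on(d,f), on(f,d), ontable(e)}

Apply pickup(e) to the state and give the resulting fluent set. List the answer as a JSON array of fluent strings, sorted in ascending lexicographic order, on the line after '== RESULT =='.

Compute (S \ del) ∪ add:
  pre ⊆ S: {clear(e), handempty, ontable(e)} ⊆ S  — applicable
  S \ del = {on(d,f), on(f,d)}
  ∪ add   = {holding(e), on(d,f), on(f,d)}

== RESULT ==
["holding(e)", "on(d,f)", "on(f,d)"]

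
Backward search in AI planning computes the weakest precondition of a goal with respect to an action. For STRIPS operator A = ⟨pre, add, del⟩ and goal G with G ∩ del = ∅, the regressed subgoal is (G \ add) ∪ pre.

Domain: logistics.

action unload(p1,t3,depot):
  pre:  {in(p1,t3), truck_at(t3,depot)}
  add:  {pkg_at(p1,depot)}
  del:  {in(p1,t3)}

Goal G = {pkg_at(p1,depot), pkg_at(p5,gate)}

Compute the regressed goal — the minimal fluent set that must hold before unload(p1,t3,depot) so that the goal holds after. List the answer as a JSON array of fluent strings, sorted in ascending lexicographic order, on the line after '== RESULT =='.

Compute (G \ add) ∪ pre:
  G ∩ del = {}  (empty — regression defined)
  G \ add = {pkg_at(p1,depot), pkg_at(p5,gate)} \ {pkg_at(p1,depot)} = {pkg_at(p5,gate)}
  ∪ pre   = {pkg_at(p5,gate)} ∪ {in(p1,t3), truck_at(t3,depot)}
          = {in(p1,t3), pkg_at(p5,gate), truck_at(t3,depot)}

== RESULT ==
["in(p1,t3)", "pkg_at(p5,gate)", "truck_at(t3,depot)"]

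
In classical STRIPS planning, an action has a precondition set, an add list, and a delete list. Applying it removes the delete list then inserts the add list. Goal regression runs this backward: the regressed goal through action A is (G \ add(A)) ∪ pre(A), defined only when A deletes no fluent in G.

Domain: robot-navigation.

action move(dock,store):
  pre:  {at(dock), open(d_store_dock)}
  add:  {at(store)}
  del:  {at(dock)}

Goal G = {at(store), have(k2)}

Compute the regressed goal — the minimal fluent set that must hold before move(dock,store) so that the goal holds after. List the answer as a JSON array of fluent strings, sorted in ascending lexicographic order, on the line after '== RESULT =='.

Compute (G \ add) ∪ pre:
  G ∩ del = {}  (empty — regression defined)
  G \ add = {at(store), have(k2)} \ {at(store)} = {have(k2)}
  ∪ pre   = {have(k2)} ∪ {at(dock), open(d_store_dock)}
          = {at(dock), have(k2), open(d_store_dock)}

== RESULT ==
["at(dock)", "have(k2)", "open(d_store_dock)"]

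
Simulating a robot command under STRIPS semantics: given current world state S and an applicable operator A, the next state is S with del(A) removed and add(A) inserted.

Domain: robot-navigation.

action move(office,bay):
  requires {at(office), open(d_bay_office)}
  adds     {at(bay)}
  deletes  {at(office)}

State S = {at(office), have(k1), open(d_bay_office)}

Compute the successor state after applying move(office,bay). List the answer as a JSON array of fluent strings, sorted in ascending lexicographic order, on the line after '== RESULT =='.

Compute (S \ del) ∪ add:
  pre ⊆ S: {at(office), open(d_bay_office)} ⊆ S  — applicable
  S \ del = {have(k1), open(d_bay_office)}
  ∪ add   = {at(bay), have(k1), open(d_bay_office)}

== RESULT ==
["at(bay)", "have(k1)", "open(d_bay_office)"]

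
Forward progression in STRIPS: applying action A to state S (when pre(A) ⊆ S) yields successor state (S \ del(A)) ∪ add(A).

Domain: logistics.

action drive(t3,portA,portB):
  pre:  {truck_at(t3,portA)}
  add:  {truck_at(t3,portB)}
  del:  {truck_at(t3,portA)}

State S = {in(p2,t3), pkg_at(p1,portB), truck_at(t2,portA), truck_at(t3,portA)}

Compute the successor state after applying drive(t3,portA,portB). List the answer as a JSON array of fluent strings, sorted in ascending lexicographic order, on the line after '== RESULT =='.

Progress:
  pre ⊆ S: {truck_at(t3,portA)} ⊆ S  — applicable
  S \ del = {in(p2,t3), pkg_at(p1,portB), truck_at(t2,portA)}
  ∪ add   = {in(p2,t3), pkg_at(p1,portB), truck_at(t2,portA), truck_at(t3,portB)}

== RESULT ==
["in(p2,t3)", "pkg_at(p1,portB)", "truck_at(t2,portA)", "truck_at(t3,portB)"]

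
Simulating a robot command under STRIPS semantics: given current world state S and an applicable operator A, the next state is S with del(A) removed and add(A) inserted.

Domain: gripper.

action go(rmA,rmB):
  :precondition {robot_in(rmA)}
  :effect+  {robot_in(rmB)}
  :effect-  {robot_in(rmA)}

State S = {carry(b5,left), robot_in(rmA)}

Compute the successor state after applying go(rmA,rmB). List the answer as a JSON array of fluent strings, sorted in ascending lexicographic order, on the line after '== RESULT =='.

Compute (S \ del) ∪ add:
  pre ⊆ S: {robot_in(rmA)} ⊆ S  — applicable
  S \ del = {carry(b5,left)}
  ∪ add   = {carry(b5,left), robot_in(rmB)}

== RESULT ==
["carry(b5,left)", "robot_in(rmB)"]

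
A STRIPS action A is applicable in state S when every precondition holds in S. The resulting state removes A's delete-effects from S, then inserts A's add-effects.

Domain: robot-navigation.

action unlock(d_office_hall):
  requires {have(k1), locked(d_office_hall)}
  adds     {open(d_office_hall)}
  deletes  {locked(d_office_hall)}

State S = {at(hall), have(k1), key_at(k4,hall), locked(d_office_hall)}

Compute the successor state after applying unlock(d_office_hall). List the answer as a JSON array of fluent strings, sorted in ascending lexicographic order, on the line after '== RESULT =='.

Compute (S \ del) ∪ add:
  pre ⊆ S: {have(k1), locked(d_office_hall)} ⊆ S  — applicable
  S \ del = {at(hall), have(k1), key_at(k4,hall)}
  ∪ add   = {at(hall), have(k1), key_at(k4,hall), open(d_office_hall)}

== RESULT ==
["at(hall)", "have(k1)", "key_at(k4,hall)", "open(d_office_hall)"]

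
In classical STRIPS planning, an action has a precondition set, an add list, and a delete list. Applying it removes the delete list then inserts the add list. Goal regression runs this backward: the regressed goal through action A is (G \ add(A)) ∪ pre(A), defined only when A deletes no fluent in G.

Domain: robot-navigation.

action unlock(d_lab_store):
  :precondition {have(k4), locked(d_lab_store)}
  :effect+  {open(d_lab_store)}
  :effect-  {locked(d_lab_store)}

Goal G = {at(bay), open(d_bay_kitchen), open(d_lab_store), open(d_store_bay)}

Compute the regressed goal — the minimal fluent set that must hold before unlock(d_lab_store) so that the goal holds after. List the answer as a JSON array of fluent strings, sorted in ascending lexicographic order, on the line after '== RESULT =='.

Compute (G \ add) ∪ pre:
  G ∩ del = {}  (empty — regression defined)
  G \ add = {at(bay), open(d_bay_kitchen), open(d_lab_store), open(d_store_bay)} \ {open(d_lab_store)} = {at(bay), open(d_bay_kitchen), open(d_store_bay)}
  ∪ pre   = {at(bay), open(d_bay_kitchen), open(d_store_bay)} ∪ {have(k4), locked(d_lab_store)}
          = {at(bay), have(k4), locked(d_lab_store), open(d_bay_kitchen), open(d_store_bay)}

== RESULT ==
["at(bay)", "have(k4)", "locked(d_lab_store)", "open(d_bay_kitchen)", "open(d_store_bay)"]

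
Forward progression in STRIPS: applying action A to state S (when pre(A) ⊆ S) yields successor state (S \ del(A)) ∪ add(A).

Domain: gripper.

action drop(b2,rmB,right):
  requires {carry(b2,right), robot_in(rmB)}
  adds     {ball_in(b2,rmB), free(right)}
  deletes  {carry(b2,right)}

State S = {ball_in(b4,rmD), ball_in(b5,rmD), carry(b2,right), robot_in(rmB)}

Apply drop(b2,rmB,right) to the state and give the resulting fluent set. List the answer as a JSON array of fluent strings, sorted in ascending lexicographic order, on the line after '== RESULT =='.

Compute (S \ del) ∪ add:
  pre ⊆ S: {carry(b2,right), robot_in(rmB)} ⊆ S  — applicable
  S \ del = {ball_in(b4,rmD), ball_in(b5,rmD), robot_in(rmB)}
  ∪ add   = {ball_in(b2,rmB), ball_in(b4,rmD), ball_in(b5,rmD), free(right), robot_in(rmB)}

== RESULT ==
["ball_in(b2,rmB)", "ball_in(b4,rmD)", "ball_in(b5,rmD)", "free(right)", "robot_in(rmB)"]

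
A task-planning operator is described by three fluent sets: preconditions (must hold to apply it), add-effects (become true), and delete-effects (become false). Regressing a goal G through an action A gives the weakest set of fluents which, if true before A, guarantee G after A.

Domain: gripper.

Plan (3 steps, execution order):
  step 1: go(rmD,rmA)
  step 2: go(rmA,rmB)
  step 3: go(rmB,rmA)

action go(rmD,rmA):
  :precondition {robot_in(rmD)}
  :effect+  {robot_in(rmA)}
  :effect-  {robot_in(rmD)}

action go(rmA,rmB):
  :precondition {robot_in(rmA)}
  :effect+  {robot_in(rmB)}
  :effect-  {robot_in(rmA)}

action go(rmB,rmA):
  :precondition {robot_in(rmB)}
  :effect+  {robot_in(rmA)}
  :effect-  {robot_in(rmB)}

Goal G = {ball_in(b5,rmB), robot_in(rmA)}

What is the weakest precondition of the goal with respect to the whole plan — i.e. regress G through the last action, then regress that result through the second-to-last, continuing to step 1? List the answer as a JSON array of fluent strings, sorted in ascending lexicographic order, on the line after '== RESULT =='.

Work backward from the goal:
  through step 3 (go(rmB,rmA)): drop {robot_in(rmA)}, keep {ball_in(b5,rmB)}, require {robot_in(rmB)}
    → {ball_in(b5,rmB), robot_in(rmB)}
  through step 2 (go(rmA,rmB)): drop {robot_in(rmB)}, keep {ball_in(b5,rmB)}, require {robot_in(rmA)}
    → {ball_in(b5,rmB), robot_in(rmA)}
  through step 1 (go(rmD,rmA)): drop {robot_in(rmA)}, keep {ball_in(b5,rmB)}, require {robot_in(rmD)}
    → {ball_in(b5,rmB), robot_in(rmD)}

== RESULT ==
["ball_in(b5,rmB)", "robot_in(rmD)"]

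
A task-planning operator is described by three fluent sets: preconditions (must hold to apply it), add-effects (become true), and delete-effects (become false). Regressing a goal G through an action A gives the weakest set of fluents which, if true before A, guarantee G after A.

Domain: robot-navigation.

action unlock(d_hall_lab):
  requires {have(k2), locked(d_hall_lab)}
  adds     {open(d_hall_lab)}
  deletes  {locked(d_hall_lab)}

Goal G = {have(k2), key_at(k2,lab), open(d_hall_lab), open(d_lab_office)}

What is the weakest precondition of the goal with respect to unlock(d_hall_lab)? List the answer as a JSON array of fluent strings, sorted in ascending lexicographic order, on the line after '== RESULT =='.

Regress:
  G ∩ del = {}  (empty — regression defined)
  G \ add = {have(k2), key_at(k2,lab), open(d_hall_lab), open(d_lab_office)} \ {open(d_hall_lab)} = {have(k2), key_at(k2,lab), open(d_lab_office)}
  ∪ pre   = {have(k2), key_at(k2,lab), open(d_lab_office)} ∪ {have(k2), locked(d_hall_lab)}
          = {have(k2), key_at(k2,lab), locked(d_hall_lab), open(d_lab_office)}

== RESULT ==
["have(k2)", "key_at(k2,lab)", "locked(d_hall_lab)", "open(d_lab_office)"]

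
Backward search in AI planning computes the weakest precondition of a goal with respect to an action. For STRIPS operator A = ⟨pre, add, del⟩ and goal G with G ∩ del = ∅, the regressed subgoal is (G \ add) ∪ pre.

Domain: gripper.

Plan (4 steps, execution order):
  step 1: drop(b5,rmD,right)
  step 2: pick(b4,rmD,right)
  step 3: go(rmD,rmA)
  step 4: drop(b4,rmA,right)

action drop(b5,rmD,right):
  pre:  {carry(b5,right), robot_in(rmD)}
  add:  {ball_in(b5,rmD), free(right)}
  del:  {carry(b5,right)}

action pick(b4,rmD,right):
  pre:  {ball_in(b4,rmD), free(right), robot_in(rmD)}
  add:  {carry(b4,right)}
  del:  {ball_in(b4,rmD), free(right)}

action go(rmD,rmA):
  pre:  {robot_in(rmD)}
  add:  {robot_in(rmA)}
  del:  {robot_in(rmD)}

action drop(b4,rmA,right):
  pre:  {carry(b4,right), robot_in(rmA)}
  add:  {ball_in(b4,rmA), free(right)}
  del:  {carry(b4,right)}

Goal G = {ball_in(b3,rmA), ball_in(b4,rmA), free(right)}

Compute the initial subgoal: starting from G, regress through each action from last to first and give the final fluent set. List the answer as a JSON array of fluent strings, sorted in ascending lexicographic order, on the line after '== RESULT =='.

Work backward from the goal:
  through step 4 (drop(b4,rmA,right)): drop {ball_in(b4,rmA), free(right)}, keep {ball_in(b3,rmA)}, require {carry(b4,right), robot_in(rmA)}
    → {ball_in(b3,rmA), carry(b4,right), robot_in(rmA)}
  through step 3 (go(rmD,rmA)): drop {robot_in(rmA)}, keep {ball_in(b3,rmA), carry(b4,right)}, require {robot_in(rmD)}
    → {ball_in(b3,rmA), carry(b4,right), robot_in(rmD)}
  through step 2 (pick(b4,rmD,right)): drop {carry(b4,right)}, keep {ball_in(b3,rmA), robot_in(rmD)}, require {ball_in(b4,rmD), free(right), robot_in(rmD)}
    → {ball_in(b3,rmA), ball_in(b4,rmD), free(right), robot_in(rmD)}
  through step 1 (drop(b5,rmD,right)): drop {free(right)}, keep {ball_in(b3,rmA), ball_in(b4,rmD), robot_in(rmD)}, require {carry(b5,right), robot_in(rmD)}
    → {ball_in(b3,rmA), ball_in(b4,rmD), carry(b5,right), robot_in(rmD)}

== RESULT ==
["ball_in(b3,rmA)", "ball_in(b4,rmD)", "carry(b5,right)", "robot_in(rmD)"]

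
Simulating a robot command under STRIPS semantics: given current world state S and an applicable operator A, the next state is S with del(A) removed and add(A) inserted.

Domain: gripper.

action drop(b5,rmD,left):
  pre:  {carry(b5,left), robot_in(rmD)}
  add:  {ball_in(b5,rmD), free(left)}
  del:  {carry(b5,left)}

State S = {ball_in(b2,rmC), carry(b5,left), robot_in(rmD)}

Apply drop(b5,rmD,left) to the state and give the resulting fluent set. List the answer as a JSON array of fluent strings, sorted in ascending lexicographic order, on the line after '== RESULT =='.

Progress:
  pre ⊆ S: {carry(b5,left), robot_in(rmD)} ⊆ S  — applicable
  S \ del = {ball_in(b2,rmC), robot_in(rmD)}
  ∪ add   = {ball_in(b2,rmC), ball_in(b5,rmD), free(left), robot_in(rmD)}

== RESULT ==
["ball_in(b2,rmC)", "ball_in(b5,rmD)", "free(left)", "robot_in(rmD)"]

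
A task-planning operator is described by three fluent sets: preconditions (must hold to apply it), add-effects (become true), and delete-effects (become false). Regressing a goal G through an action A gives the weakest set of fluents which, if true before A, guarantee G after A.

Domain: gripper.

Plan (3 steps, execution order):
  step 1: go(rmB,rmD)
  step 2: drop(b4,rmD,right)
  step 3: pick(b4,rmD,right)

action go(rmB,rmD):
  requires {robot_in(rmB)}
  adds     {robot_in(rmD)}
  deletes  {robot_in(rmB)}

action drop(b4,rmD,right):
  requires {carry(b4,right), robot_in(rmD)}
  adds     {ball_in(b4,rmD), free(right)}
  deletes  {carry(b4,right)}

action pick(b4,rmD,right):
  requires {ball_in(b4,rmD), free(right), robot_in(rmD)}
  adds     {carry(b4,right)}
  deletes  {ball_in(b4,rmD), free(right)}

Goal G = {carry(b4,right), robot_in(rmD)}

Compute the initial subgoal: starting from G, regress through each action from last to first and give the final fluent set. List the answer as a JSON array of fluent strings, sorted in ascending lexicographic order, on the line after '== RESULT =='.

Regress step by step:
  through step 3 (pick(b4,rmD,right)): drop {carry(b4,right)}, keep {robot_in(rmD)}, require {ball_in(b4,rmD), free(right), robot_in(rmD)}
    → {ball_in(b4,rmD), free(right), robot_in(rmD)}
  through step 2 (drop(b4,rmD,right)): drop {ball_in(b4,rmD), free(right)}, keep {robot_in(rmD)}, require {carry(b4,right), robot_in(rmD)}
    → {carry(b4,right), robot_in(rmD)}
  through step 1 (go(rmB,rmD)): drop {robot_in(rmD)}, keep {carry(b4,right)}, require {robot_in(rmB)}
    → {carry(b4,right), robot_in(rmB)}

== RESULT ==
["carry(b4,right)", "robot_in(rmB)"]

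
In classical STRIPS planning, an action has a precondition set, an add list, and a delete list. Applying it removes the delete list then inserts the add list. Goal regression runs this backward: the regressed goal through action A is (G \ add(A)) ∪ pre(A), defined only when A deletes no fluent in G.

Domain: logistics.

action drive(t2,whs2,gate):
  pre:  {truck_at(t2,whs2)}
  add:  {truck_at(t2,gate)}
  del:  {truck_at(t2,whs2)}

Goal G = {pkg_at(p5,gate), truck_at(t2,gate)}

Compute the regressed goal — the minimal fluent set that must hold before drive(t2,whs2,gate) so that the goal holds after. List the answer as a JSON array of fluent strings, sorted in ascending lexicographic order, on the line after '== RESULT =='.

Regress:
  G ∩ del = {}  (empty — regression defined)
  G \ add = {pkg_at(p5,gate), truck_at(t2,gate)} \ {truck_at(t2,gate)} = {pkg_at(p5,gate)}
  ∪ pre   = {pkg_at(p5,gate)} ∪ {truck_at(t2,whs2)}
          = {pkg_at(p5,gate), truck_at(t2,whs2)}

== RESULT ==
["pkg_at(p5,gate)", "truck_at(t2,whs2)"]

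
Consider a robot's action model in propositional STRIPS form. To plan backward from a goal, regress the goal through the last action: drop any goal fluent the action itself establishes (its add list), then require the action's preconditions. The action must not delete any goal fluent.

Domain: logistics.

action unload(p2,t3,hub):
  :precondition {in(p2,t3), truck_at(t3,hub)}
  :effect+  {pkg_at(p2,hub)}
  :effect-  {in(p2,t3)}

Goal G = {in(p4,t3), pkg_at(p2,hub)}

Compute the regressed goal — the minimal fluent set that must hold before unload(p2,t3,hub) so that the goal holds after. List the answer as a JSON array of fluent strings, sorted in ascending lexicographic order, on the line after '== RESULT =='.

Regress:
  G ∩ del = {}  (empty — regression defined)
  G \ add = {in(p4,t3), pkg_at(p2,hub)} \ {pkg_at(p2,hub)} = {in(p4,t3)}
  ∪ pre   = {in(p4,t3)} ∪ {in(p2,t3), truck_at(t3,hub)}
          = {in(p2,t3), in(p4,t3), truck_at(t3,hub)}

== RESULT ==
["in(p2,t3)", "in(p4,t3)", "truck_at(t3,hub)"]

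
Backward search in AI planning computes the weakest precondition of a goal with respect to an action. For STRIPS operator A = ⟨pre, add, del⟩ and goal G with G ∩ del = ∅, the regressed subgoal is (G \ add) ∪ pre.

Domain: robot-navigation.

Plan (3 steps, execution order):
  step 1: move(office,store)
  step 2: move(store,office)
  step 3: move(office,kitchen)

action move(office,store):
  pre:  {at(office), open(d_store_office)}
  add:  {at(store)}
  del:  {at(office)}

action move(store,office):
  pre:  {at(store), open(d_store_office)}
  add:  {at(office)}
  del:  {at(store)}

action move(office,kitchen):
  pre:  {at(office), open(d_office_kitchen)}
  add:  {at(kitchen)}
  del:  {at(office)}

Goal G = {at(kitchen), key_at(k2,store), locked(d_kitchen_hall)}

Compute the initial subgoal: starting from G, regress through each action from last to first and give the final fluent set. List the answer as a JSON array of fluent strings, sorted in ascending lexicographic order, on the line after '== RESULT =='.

Regress step by step:
  through step 3 (move(office,kitchen)): drop {at(kitchen)}, keep {key_at(k2,store), locked(d_kitchen_hall)}, require {at(office), open(d_office_kitchen)}
    → {at(office), key_at(k2,store), locked(d_kitchen_hall), open(d_office_kitchen)}
  through step 2 (move(store,office)): drop {at(office)}, keep {key_at(k2,store), locked(d_kitchen_hall), open(d_office_kitchen)}, require {at(store), open(d_store_office)}
    → {at(store), key_at(k2,store), locked(d_kitchen_hall), open(d_office_kitchen), open(d_store_office)}
  through step 1 (move(office,store)): drop {at(store)}, keep {key_at(k2,store), locked(d_kitchen_hall), open(d_office_kitchen), open(d_store_office)}, require {at(office), open(d_store_office)}
    → {at(office), key_at(k2,store), locked(d_kitchen_hall), open(d_office_kitchen), open(d_store_office)}

== RESULT ==
["at(office)", "key_at(k2,store)", "locked(d_kitchen_hall)", "open(d_office_kitchen)", "open(d_store_office)"]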